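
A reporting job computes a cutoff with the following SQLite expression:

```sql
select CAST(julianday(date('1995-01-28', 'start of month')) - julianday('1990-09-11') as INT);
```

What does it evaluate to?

`start of month` rewinds 1995-01-28 to 1995-01-01.
19 days remain in September 1990 after the 11th (30 − 11).
Full months from October 1990 through December 1994 contribute their day counts.
Then 1 day into January 1995.
Total: 19 + 31 + 30 + 31 + 31 + 28 + 31 + 30 + 31 + 30 + 31 + 31 + 30 + 31 + 30 + 31 + 31 + 29 + 31 + 30 + 31 + 30 + 31 + 31 + 30 + 31 + 30 + 31 + 31 + 28 + 31 + 30 + 31 + 30 + 31 + 31 + 30 + 31 + 30 + 31 + 31 + 28 + 31 + 30 + 31 + 30 + 31 + 31 + 30 + 31 + 30 + 31 + 1 = 1573.

1573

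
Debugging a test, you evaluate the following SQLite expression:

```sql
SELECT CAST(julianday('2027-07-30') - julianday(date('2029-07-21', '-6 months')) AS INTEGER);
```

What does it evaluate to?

Adding -6 months to 2029-07-21 gives 2029-01-21.
1 day remains in July 2027 after the 30th (31 − 30).
Full months from August 2027 through December 2028 contribute their day counts.
Then 21 days into January 2029.
Total: 1 + 31 + 30 + 31 + 30 + 31 + 31 + 29 + 31 + 30 + 31 + 30 + 31 + 31 + 30 + 31 + 30 + 31 + 21 = 541.
The subtraction is earlier − later, so the result is −541 → -541.

-541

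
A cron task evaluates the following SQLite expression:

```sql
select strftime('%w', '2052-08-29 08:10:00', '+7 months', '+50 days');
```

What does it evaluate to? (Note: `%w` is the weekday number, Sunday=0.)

0

First apply '+7 months', '+50 days': 2052-08-29 08:10:00 → 2053-05-18 08:10:00.
2053-05-18 is a Sunday; with Sunday=0 that is 0.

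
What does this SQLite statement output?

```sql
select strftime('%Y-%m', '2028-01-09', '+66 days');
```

2028-03

First apply '+66 days': 2028-01-09 → 2028-03-15.
`%Y-%m` extracts the year-month: 2028-03.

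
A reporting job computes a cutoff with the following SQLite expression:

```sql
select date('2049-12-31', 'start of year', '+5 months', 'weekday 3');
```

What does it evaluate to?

2049-06-02

`start of year` rewinds 2049-12-31 to 2049-01-01.
Adding +5 months to 2049-01-01 gives 2049-06-01.
`weekday 3` advances to the next Wednesday; 2049-06-01 is a Tuesday, so it moves forward to 2049-06-02.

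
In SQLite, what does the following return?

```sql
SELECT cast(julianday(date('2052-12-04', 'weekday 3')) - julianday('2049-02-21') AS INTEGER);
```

1382

`weekday 3` advances to the next Wednesday; 2052-12-04 is already a Wednesday, so it stays at 2052-12-04.
7 days remain in February 2049 after the 21st (28 − 21).
Full months from March 2049 through November 2052 contribute their day counts.
Then 4 days into December 2052.
Total: 7 + 31 + 30 + 31 + 30 + 31 + 31 + 30 + 31 + 30 + 31 + 31 + 28 + 31 + 30 + 31 + 30 + 31 + 31 + 30 + 31 + 30 + 31 + 31 + 28 + 31 + 30 + 31 + 30 + 31 + 31 + 30 + 31 + 30 + 31 + 31 + 29 + 31 + 30 + 31 + 30 + 31 + 31 + 30 + 31 + 30 + 4 = 1382.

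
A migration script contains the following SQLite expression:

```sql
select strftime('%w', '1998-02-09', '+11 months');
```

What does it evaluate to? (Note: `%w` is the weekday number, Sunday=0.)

First apply '+11 months': 1998-02-09 → 1999-01-09.
1999-01-09 is a Saturday; with Sunday=0 that is 6.

6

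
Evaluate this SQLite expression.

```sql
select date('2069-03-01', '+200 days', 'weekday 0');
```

2069-09-22

Applying '+200 days' to 2069-03-01: counting 200 days forward gives 2069-09-17.
`weekday 0` advances to the next Sunday; 2069-09-17 is a Tuesday, so it moves forward to 2069-09-22.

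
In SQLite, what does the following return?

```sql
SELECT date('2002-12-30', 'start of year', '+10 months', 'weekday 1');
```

`start of year` rewinds 2002-12-30 to 2002-01-01.
Adding +10 months to 2002-01-01 gives 2002-11-01.
`weekday 1` advances to the next Monday; 2002-11-01 is a Friday, so it moves forward to 2002-11-04.

2002-11-04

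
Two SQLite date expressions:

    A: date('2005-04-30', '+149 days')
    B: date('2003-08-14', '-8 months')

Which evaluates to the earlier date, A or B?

B

A = 2005-09-26.
B = 2002-12-14.
B is earlier.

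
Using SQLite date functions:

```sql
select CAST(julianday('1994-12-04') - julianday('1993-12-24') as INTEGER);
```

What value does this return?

7 days remain in December 1993 after the 24th (31 − 24).
Full months from January 1994 through November 1994 contribute their day counts.
Then 4 days into December 1994.
Total: 7 + 31 + 28 + 31 + 30 + 31 + 30 + 31 + 31 + 30 + 31 + 30 + 4 = 345.

345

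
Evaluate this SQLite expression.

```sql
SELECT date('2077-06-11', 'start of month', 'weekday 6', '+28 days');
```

`start of month` rewinds 2077-06-11 to 2077-06-01.
`weekday 6` advances to the next Saturday; 2077-06-01 is a Tuesday, so it moves forward to 2077-06-05.
June 2077 has 30 days; 25 remain after the 5th, so 26 days reach 2077-07-01.
Advancing 2 more days within July lands on 2077-07-03.

2077-07-03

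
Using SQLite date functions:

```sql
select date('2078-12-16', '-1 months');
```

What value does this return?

2078-11-16

Adding -1 month to 2078-12-16 gives 2078-11-16.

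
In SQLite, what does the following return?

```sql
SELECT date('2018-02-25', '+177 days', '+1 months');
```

Applying '+177 days' to 2018-02-25: counting 177 days forward gives 2018-08-21.
Adding +1 month to 2018-08-21 gives 2018-09-21.

2018-09-21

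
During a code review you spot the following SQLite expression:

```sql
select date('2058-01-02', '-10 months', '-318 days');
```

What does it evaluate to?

2056-04-18

Adding -10 months to 2058-01-02 gives 2057-03-02.
Applying '-318 days' to 2057-03-02: counting 318 days back gives 2056-04-18.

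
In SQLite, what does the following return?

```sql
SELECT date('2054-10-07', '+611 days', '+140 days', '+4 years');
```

Applying '+611 days' to 2054-10-07: counting 611 days forward gives 2056-06-09.
Applying '+140 days' to 2056-06-09: counting 140 days forward gives 2056-10-27.
Adding +4 years to 2056-10-27 gives 2060-10-27.

2060-10-27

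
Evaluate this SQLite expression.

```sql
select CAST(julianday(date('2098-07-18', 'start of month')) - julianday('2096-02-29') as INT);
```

`start of month` rewinds 2098-07-18 to 2098-07-01.
0 days remain in February 2096 after the 29th (29 − 29).
Full months from March 2096 through June 2098 contribute their day counts.
Then 1 day into July 2098.
Total: 0 + 31 + 30 + 31 + 30 + 31 + 31 + 30 + 31 + 30 + 31 + 31 + 28 + 31 + 30 + 31 + 30 + 31 + 31 + 30 + 31 + 30 + 31 + 31 + 28 + 31 + 30 + 31 + 30 + 1 = 853.

853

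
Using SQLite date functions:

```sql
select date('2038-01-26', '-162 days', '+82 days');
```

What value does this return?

2037-11-07

Applying '-162 days' to 2038-01-26: counting 162 days back gives 2037-08-17.
Applying '+82 days' to 2037-08-17: counting 82 days forward gives 2037-11-07.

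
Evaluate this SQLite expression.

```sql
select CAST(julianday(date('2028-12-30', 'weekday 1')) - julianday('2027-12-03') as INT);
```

`weekday 1` advances to the next Monday; 2028-12-30 is a Saturday, so it moves forward to 2029-01-01.
28 days remain in December 2027 after the 3rd (31 − 3).
Full months from January 2028 through December 2028 contribute their day counts.
Then 1 day into January 2029.
Total: 28 + 31 + 29 + 31 + 30 + 31 + 30 + 31 + 31 + 30 + 31 + 30 + 31 + 1 = 395.

395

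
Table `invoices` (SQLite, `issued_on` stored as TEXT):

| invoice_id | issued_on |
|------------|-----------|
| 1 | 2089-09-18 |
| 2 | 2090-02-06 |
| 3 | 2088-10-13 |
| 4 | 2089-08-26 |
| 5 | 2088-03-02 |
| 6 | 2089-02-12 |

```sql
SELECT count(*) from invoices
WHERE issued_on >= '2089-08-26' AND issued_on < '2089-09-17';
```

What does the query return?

1

Rows in [2089-08-26, 2089-09-17): 2089-08-26 → 1 row.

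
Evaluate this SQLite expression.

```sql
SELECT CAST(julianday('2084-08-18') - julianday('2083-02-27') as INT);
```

538

1 day remains in February 2083 after the 27th (28 − 27).
Full months from March 2083 through July 2084 contribute their day counts.
Then 18 days into August 2084.
Total: 1 + 31 + 30 + 31 + 30 + 31 + 31 + 30 + 31 + 30 + 31 + 31 + 29 + 31 + 30 + 31 + 30 + 31 + 18 = 538.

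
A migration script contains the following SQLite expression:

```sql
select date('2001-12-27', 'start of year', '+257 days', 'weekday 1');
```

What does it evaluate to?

2001-09-17

`start of year` rewinds 2001-12-27 to 2001-01-01.
Applying '+257 days' to 2001-01-01: counting 257 days forward gives 2001-09-15.
`weekday 1` advances to the next Monday; 2001-09-15 is a Saturday, so it moves forward to 2001-09-17.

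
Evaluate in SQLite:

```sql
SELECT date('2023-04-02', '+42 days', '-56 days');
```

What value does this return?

Applying '+42 days' to 2023-04-02: counting 42 days forward gives 2023-05-14.
Applying '-56 days' to 2023-05-14: counting 56 days back gives 2023-03-19.

2023-03-19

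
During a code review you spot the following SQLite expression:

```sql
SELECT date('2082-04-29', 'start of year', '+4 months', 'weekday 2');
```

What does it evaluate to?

2082-05-05

`start of year` rewinds 2082-04-29 to 2082-01-01.
Adding +4 months to 2082-01-01 gives 2082-05-01.
`weekday 2` advances to the next Tuesday; 2082-05-01 is a Friday, so it moves forward to 2082-05-05.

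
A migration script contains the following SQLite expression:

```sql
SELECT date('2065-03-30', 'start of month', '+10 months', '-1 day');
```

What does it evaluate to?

2065-12-31

`start of month` rewinds 2065-03-30 to 2065-03-01.
Adding +10 months to 2065-03-01 gives 2066-01-01.
Going back 1 day from 2066-01-01 reaches 2065-12-31 (last day of December, 31 days).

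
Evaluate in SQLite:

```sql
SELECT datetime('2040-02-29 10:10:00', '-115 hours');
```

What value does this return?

2040-02-24 15:10:00

-115 hours from 2040-02-29 10:10:00 is 2040-02-24 15:10:00 (crosses midnight).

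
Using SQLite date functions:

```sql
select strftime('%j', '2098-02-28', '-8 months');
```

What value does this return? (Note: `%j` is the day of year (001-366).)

First apply '-8 months': 2098-02-28 → 2097-06-28.
Day-of-year for 2097-06-28: days since 2097-01-01 inclusive = 179, zero-padded to 179.

179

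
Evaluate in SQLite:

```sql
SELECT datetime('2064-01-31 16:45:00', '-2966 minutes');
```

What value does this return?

2064-01-29 15:19:00

2966 minutes = 49h 26m; -2966 minutes from 2064-01-31 16:45:00 is 2064-01-29 15:19:00 (crosses midnight).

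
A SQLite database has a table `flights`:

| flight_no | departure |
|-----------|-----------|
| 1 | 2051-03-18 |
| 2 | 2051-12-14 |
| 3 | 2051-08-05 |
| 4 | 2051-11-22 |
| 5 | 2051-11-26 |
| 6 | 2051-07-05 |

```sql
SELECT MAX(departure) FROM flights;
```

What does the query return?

MAX over {2051-03-18, 2051-07-05, 2051-08-05, 2051-11-22, 2051-11-26, 2051-12-14}.

2051-12-14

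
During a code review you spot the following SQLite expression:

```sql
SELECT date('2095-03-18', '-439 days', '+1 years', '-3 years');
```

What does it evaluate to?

2092-01-03

Applying '-439 days' to 2095-03-18: counting 439 days back gives 2094-01-03.
Adding +1 year to 2094-01-03 gives 2095-01-03.
Adding -3 years to 2095-01-03 gives 2092-01-03.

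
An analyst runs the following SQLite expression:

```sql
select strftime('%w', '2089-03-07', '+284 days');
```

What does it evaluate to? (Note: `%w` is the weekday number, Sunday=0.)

5

First apply '+284 days': 2089-03-07 → 2089-12-16.
2089-12-16 is a Friday; with Sunday=0 that is 5.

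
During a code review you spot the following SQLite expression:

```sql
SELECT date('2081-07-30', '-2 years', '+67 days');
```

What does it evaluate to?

2079-10-05

Adding -2 years to 2081-07-30 gives 2079-07-30.
Applying '+67 days' to 2079-07-30: counting 67 days forward gives 2079-10-05.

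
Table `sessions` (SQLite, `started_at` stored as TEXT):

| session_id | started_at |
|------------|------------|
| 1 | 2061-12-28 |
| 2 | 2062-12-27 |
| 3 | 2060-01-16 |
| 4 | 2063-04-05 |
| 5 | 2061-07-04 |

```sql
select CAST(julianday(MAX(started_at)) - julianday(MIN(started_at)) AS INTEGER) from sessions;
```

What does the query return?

1175

MIN = 2060-01-16, MAX = 2063-04-05.
15 days remain in January 2060 after the 16th (31 − 16).
Full months from February 2060 through March 2063 contribute their day counts.
Then 5 days into April 2063.
Total: 15 + 29 + 31 + 30 + 31 + 30 + 31 + 31 + 30 + 31 + 30 + 31 + 31 + 28 + 31 + 30 + 31 + 30 + 31 + 31 + 30 + 31 + 30 + 31 + 31 + 28 + 31 + 30 + 31 + 30 + 31 + 31 + 30 + 31 + 30 + 31 + 31 + 28 + 31 + 5 = 1175.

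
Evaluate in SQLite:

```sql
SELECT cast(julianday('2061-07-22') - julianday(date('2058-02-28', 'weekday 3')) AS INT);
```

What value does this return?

`weekday 3` advances to the next Wednesday; 2058-02-28 is a Thursday, so it moves forward to 2058-03-06.
25 days remain in March 2058 after the 6th (31 − 6).
Full months from April 2058 through June 2061 contribute their day counts.
Then 22 days into July 2061.
Total: 25 + 30 + 31 + 30 + 31 + 31 + 30 + 31 + 30 + 31 + 31 + 28 + 31 + 30 + 31 + 30 + 31 + 31 + 30 + 31 + 30 + 31 + 31 + 29 + 31 + 30 + 31 + 30 + 31 + 31 + 30 + 31 + 30 + 31 + 31 + 28 + 31 + 30 + 31 + 30 + 22 = 1234.

1234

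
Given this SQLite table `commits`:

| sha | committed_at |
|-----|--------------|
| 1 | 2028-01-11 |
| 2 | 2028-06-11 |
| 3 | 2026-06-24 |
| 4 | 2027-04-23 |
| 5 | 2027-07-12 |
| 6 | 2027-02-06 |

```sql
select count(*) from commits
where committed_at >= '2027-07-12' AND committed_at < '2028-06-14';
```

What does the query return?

Rows in [2027-07-12, 2028-06-14): 2028-01-11, 2028-06-11, 2027-07-12 → 3 rows.

3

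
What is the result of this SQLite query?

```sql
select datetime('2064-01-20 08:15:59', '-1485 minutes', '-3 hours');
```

2064-01-19 04:30:59

1485 minutes = 24h 45m; -1485 minutes from 2064-01-20 08:15:59 is 2064-01-19 07:30:59 (crosses midnight).
-3 hours from 2064-01-19 07:30:59 is 2064-01-19 04:30:59.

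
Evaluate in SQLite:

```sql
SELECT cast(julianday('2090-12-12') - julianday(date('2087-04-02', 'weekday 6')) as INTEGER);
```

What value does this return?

1347

`weekday 6` advances to the next Saturday; 2087-04-02 is a Wednesday, so it moves forward to 2087-04-05.
25 days remain in April 2087 after the 5th (30 − 5).
Full months from May 2087 through November 2090 contribute their day counts.
Then 12 days into December 2090.
Total: 25 + 31 + 30 + 31 + 31 + 30 + 31 + 30 + 31 + 31 + 29 + 31 + 30 + 31 + 30 + 31 + 31 + 30 + 31 + 30 + 31 + 31 + 28 + 31 + 30 + 31 + 30 + 31 + 31 + 30 + 31 + 30 + 31 + 31 + 28 + 31 + 30 + 31 + 30 + 31 + 31 + 30 + 31 + 30 + 12 = 1347.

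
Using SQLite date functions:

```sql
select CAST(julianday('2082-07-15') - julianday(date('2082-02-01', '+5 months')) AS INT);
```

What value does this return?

14

Adding +5 months to 2082-02-01 gives 2082-07-01.
Both dates are in July 2082: 15 − 1 = 14.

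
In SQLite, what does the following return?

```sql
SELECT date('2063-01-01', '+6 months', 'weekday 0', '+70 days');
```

Adding +6 months to 2063-01-01 gives 2063-07-01.
`weekday 0` advances to the next Sunday; 2063-07-01 is already a Sunday, so it stays at 2063-07-01.
Applying '+70 days' to 2063-07-01: counting 70 days forward gives 2063-09-09.

2063-09-09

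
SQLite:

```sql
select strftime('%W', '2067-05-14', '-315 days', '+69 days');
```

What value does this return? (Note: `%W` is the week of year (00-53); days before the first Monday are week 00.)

36

First apply '-315 days', '+69 days': 2067-05-14 → 2066-09-10.
2066-09-10 is a Friday. SQLite's %W counts Mondays since the year started; the result is 36.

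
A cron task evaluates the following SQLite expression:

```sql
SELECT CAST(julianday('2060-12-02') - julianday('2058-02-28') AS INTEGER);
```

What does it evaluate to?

0 days remain in February 2058 after the 28th (28 − 28).
Full months from March 2058 through November 2060 contribute their day counts.
Then 2 days into December 2060.
Total: 0 + 31 + 30 + 31 + 30 + 31 + 31 + 30 + 31 + 30 + 31 + 31 + 28 + 31 + 30 + 31 + 30 + 31 + 31 + 30 + 31 + 30 + 31 + 31 + 29 + 31 + 30 + 31 + 30 + 31 + 31 + 30 + 31 + 30 + 2 = 1008.

1008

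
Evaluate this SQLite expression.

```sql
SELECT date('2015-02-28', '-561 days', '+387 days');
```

2014-09-07

Applying '-561 days' to 2015-02-28: counting 561 days back gives 2013-08-16.
Applying '+387 days' to 2013-08-16: counting 387 days forward gives 2014-09-07.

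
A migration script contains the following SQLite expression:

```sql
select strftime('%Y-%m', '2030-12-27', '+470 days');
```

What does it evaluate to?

First apply '+470 days': 2030-12-27 → 2032-04-10.
`%Y-%m` extracts the year-month: 2032-04.

2032-04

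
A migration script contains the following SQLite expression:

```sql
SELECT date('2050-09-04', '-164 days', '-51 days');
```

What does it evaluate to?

Applying '-164 days' to 2050-09-04: counting 164 days back gives 2050-03-24.
Applying '-51 days' to 2050-03-24: counting 51 days back gives 2050-02-01.

2050-02-01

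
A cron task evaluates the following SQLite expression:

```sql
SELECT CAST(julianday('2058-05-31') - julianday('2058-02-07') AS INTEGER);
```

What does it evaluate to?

113

21 days remain in February 2058 after the 7th (28 − 7).
March 2058: 31 days.
April 2058: 30 days.
Then 31 days into May 2058.
Total: 21 + 31 + 30 + 31 = 113.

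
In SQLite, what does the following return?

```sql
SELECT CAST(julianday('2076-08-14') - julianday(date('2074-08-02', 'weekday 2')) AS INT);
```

`weekday 2` advances to the next Tuesday; 2074-08-02 is a Thursday, so it moves forward to 2074-08-07.
24 days remain in August 2074 after the 7th (31 − 7).
Full months from September 2074 through July 2076 contribute their day counts.
Then 14 days into August 2076.
Total: 24 + 30 + 31 + 30 + 31 + 31 + 28 + 31 + 30 + 31 + 30 + 31 + 31 + 30 + 31 + 30 + 31 + 31 + 29 + 31 + 30 + 31 + 30 + 31 + 14 = 738.

738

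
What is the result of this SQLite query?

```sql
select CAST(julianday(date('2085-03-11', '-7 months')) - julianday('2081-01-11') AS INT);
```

Adding -7 months to 2085-03-11 gives 2084-08-11.
20 days remain in January 2081 after the 11th (31 − 11).
Full months from February 2081 through July 2084 contribute their day counts.
Then 11 days into August 2084.
Total: 20 + 28 + 31 + 30 + 31 + 30 + 31 + 31 + 30 + 31 + 30 + 31 + 31 + 28 + 31 + 30 + 31 + 30 + 31 + 31 + 30 + 31 + 30 + 31 + 31 + 28 + 31 + 30 + 31 + 30 + 31 + 31 + 30 + 31 + 30 + 31 + 31 + 29 + 31 + 30 + 31 + 30 + 31 + 11 = 1308.

1308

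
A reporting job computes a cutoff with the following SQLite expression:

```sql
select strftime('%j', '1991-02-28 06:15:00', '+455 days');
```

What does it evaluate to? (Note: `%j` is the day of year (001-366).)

149

First apply '+455 days': 1991-02-28 06:15:00 → 1992-05-28 06:15:00.
Day-of-year for 1992-05-28: days since 1992-01-01 inclusive = 149, zero-padded to 149.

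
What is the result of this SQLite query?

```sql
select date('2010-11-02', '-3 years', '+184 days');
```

Adding -3 years to 2010-11-02 gives 2007-11-02.
Applying '+184 days' to 2007-11-02: counting 184 days forward gives 2008-05-04.

2008-05-04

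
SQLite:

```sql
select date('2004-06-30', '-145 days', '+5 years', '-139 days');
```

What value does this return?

2008-09-20

Applying '-145 days' to 2004-06-30: counting 145 days back gives 2004-02-06.
Adding +5 years to 2004-02-06 gives 2009-02-06.
Applying '-139 days' to 2009-02-06: counting 139 days back gives 2008-09-20.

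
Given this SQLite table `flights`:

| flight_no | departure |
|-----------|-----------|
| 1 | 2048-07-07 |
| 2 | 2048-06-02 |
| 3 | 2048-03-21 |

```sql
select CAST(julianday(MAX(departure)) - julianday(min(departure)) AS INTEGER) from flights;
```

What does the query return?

108

MIN = 2048-03-21, MAX = 2048-07-07.
10 days remain in March 2048 after the 21st (31 − 21).
April 2048: 30 days.
May 2048: 31 days.
June 2048: 30 days.
Then 7 days into July 2048.
Total: 10 + 30 + 31 + 30 + 7 = 108.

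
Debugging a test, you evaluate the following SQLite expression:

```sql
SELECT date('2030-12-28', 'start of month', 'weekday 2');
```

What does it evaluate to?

`start of month` rewinds 2030-12-28 to 2030-12-01.
`weekday 2` advances to the next Tuesday; 2030-12-01 is a Sunday, so it moves forward to 2030-12-03.

2030-12-03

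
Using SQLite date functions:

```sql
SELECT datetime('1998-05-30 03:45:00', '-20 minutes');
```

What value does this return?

-20 minutes from 1998-05-30 03:45:00 is 1998-05-30 03:25:00.

1998-05-30 03:25:00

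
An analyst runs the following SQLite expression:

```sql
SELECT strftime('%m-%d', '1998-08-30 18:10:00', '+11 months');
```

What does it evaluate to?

First apply '+11 months': 1998-08-30 18:10:00 → 1999-07-30 18:10:00.
`%m-%d` extracts the month-day: 07-30.

07-30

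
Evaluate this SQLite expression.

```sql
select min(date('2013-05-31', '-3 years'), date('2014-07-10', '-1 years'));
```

date('2013-05-31', '-3 years') → 2010-05-31.
date('2014-07-10', '-1 years') → 2013-07-10.
Earlier of the two is 2010-05-31.

2010-05-31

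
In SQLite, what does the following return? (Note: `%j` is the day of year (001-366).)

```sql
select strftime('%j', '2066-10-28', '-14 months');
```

240

First apply '-14 months': 2066-10-28 → 2065-08-28.
Day-of-year for 2065-08-28: days since 2065-01-01 inclusive = 240, zero-padded to 240.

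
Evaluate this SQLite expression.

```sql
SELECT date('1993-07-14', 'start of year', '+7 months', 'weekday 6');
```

1993-08-07

`start of year` rewinds 1993-07-14 to 1993-01-01.
Adding +7 months to 1993-01-01 gives 1993-08-01.
`weekday 6` advances to the next Saturday; 1993-08-01 is a Sunday, so it moves forward to 1993-08-07.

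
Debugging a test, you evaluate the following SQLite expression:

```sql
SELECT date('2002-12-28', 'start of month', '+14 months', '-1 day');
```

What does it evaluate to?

2004-01-31

`start of month` rewinds 2002-12-28 to 2002-12-01.
Adding +14 months to 2002-12-01 gives 2004-02-01.
Going back 1 day from 2004-02-01 reaches 2004-01-31 (last day of January, 31 days).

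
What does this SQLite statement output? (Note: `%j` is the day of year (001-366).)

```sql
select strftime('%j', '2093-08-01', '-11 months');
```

First apply '-11 months': 2093-08-01 → 2092-09-01.
Day-of-year for 2092-09-01: days since 2092-01-01 inclusive = 245, zero-padded to 245.

245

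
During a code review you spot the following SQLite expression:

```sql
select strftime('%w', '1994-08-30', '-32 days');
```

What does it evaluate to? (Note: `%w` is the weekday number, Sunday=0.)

First apply '-32 days': 1994-08-30 → 1994-07-29.
1994-07-29 is a Friday; with Sunday=0 that is 5.

5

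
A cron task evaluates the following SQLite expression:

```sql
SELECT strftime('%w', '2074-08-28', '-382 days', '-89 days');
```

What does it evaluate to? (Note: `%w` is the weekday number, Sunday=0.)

First apply '-382 days', '-89 days': 2074-08-28 → 2073-05-14.
2073-05-14 is a Sunday; with Sunday=0 that is 0.

0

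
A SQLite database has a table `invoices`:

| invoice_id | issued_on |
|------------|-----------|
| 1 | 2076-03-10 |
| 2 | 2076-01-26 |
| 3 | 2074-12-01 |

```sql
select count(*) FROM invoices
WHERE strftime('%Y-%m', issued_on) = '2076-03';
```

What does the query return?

Rows with year-month 2076-03: 2076-03-10 → 1.

1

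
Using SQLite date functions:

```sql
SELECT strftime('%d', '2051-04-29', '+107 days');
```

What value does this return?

14

First apply '+107 days': 2051-04-29 → 2051-08-14.
`%d` extracts the 2-digit day of month: 14.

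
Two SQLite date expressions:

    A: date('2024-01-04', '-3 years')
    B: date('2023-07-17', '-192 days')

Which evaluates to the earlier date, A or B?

A = 2021-01-04.
B = 2023-01-06.
A is earlier.

A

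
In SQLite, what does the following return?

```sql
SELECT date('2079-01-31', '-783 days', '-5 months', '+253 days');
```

Applying '-783 days' to 2079-01-31: counting 783 days back gives 2076-12-09.
Adding -5 months to 2076-12-09 gives 2076-07-09.
Applying '+253 days' to 2076-07-09: counting 253 days forward gives 2077-03-19.

2077-03-19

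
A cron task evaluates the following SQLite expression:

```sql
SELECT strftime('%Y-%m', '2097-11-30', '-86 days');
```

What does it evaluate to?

2097-09

First apply '-86 days': 2097-11-30 → 2097-09-05.
`%Y-%m` extracts the year-month: 2097-09.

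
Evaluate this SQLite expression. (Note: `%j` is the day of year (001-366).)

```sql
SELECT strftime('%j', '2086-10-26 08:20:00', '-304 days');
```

First apply '-304 days': 2086-10-26 08:20:00 → 2085-12-26 08:20:00.
Day-of-year for 2085-12-26: days since 2085-01-01 inclusive = 360, zero-padded to 360.

360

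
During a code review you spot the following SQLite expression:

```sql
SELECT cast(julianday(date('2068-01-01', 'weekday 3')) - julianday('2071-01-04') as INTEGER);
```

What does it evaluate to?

-1096

`weekday 3` advances to the next Wednesday; 2068-01-01 is a Sunday, so it moves forward to 2068-01-04.
27 days remain in January 2068 after the 4th (31 − 4).
Full months from February 2068 through December 2070 contribute their day counts.
Then 4 days into January 2071.
Total: 27 + 29 + 31 + 30 + 31 + 30 + 31 + 31 + 30 + 31 + 30 + 31 + 31 + 28 + 31 + 30 + 31 + 30 + 31 + 31 + 30 + 31 + 30 + 31 + 31 + 28 + 31 + 30 + 31 + 30 + 31 + 31 + 30 + 31 + 30 + 31 + 4 = 1096.
The subtraction is earlier − later, so the result is −1096 → -1096.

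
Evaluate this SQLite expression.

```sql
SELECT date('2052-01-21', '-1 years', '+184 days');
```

Adding -1 year to 2052-01-21 gives 2051-01-21.
Applying '+184 days' to 2051-01-21: counting 184 days forward gives 2051-07-24.

2051-07-24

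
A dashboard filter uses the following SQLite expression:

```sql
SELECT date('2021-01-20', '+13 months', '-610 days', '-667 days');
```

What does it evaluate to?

2018-08-23

Adding +13 months to 2021-01-20 gives 2022-02-20.
Applying '-610 days' to 2022-02-20: counting 610 days back gives 2020-06-20.
Applying '-667 days' to 2020-06-20: counting 667 days back gives 2018-08-23.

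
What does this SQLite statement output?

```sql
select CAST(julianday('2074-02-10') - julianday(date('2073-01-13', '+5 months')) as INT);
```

242

Adding +5 months to 2073-01-13 gives 2073-06-13.
17 days remain in June 2073 after the 13th (30 − 13).
Full months from July 2073 through January 2074 contribute their day counts.
Then 10 days into February 2074.
Total: 17 + 31 + 31 + 30 + 31 + 30 + 31 + 31 + 10 = 242.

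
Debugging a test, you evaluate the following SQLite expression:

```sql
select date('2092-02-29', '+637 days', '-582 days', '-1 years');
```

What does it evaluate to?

Applying '+637 days' to 2092-02-29: counting 637 days forward gives 2093-11-27.
Applying '-582 days' to 2093-11-27: counting 582 days back gives 2092-04-24.
Adding -1 year to 2092-04-24 gives 2091-04-24.

2091-04-24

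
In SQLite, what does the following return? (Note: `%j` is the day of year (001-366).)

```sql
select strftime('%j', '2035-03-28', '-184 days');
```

268

First apply '-184 days': 2035-03-28 → 2034-09-25.
Day-of-year for 2034-09-25: days since 2034-01-01 inclusive = 268, zero-padded to 268.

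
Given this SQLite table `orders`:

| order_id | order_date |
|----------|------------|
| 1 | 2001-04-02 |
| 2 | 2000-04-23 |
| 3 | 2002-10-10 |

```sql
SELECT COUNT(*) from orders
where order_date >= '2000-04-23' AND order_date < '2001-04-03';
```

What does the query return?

2

Rows in [2000-04-23, 2001-04-03): 2001-04-02, 2000-04-23 → 2 rows.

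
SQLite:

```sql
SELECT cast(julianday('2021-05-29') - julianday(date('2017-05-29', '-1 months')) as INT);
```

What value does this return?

Adding -1 month to 2017-05-29 gives 2017-04-29.
1 day remains in April 2017 after the 29th (30 − 29).
Full months from May 2017 through April 2021 contribute their day counts.
Then 29 days into May 2021.
Total: 1 + 31 + 30 + 31 + 31 + 30 + 31 + 30 + 31 + 31 + 28 + 31 + 30 + 31 + 30 + 31 + 31 + 30 + 31 + 30 + 31 + 31 + 28 + 31 + 30 + 31 + 30 + 31 + 31 + 30 + 31 + 30 + 31 + 31 + 29 + 31 + 30 + 31 + 30 + 31 + 31 + 30 + 31 + 30 + 31 + 31 + 28 + 31 + 30 + 29 = 1491.

1491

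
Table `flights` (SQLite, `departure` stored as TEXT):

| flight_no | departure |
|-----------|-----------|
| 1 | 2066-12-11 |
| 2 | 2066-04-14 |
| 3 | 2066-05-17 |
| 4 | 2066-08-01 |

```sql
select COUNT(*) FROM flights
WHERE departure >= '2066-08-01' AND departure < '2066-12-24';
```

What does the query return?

Rows in [2066-08-01, 2066-12-24): 2066-12-11, 2066-08-01 → 2 rows.

2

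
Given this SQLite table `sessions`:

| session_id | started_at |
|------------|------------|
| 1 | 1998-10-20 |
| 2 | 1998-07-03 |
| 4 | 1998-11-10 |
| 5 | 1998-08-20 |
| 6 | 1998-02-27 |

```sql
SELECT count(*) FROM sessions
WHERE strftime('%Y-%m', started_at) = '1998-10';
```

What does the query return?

Rows with year-month 1998-10: 1998-10-20 → 1.

1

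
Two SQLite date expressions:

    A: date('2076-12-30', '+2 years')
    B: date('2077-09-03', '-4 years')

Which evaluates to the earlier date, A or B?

B

A = 2078-12-30.
B = 2073-09-03.
B is earlier.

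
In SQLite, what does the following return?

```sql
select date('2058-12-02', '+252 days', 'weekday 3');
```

2059-08-13

Applying '+252 days' to 2058-12-02: counting 252 days forward gives 2059-08-11.
`weekday 3` advances to the next Wednesday; 2059-08-11 is a Monday, so it moves forward to 2059-08-13.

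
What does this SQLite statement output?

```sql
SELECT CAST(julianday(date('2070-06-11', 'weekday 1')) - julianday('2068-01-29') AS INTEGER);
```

`weekday 1` advances to the next Monday; 2070-06-11 is a Wednesday, so it moves forward to 2070-06-16.
2 days remain in January 2068 after the 29th (31 − 29).
Full months from February 2068 through May 2070 contribute their day counts.
Then 16 days into June 2070.
Total: 2 + 29 + 31 + 30 + 31 + 30 + 31 + 31 + 30 + 31 + 30 + 31 + 31 + 28 + 31 + 30 + 31 + 30 + 31 + 31 + 30 + 31 + 30 + 31 + 31 + 28 + 31 + 30 + 31 + 16 = 869.

869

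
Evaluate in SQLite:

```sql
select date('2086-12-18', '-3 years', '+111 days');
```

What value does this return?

Adding -3 years to 2086-12-18 gives 2083-12-18.
Applying '+111 days' to 2083-12-18: counting 111 days forward gives 2084-04-07.

2084-04-07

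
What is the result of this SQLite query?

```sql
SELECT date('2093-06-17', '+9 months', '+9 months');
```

Adding +9 months to 2093-06-17 gives 2094-03-17.
Adding +9 months to 2094-03-17 gives 2094-12-17.

2094-12-17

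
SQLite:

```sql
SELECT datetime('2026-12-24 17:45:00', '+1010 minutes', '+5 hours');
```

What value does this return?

2026-12-25 15:35:00

1010 minutes = 16h 50m; +1010 minutes from 2026-12-24 17:45:00 is 2026-12-25 10:35:00 (crosses midnight).
+5 hours from 2026-12-25 10:35:00 is 2026-12-25 15:35:00.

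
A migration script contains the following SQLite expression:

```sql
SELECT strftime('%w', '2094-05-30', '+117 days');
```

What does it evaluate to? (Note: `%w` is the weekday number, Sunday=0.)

5

First apply '+117 days': 2094-05-30 → 2094-09-24.
2094-09-24 is a Friday; with Sunday=0 that is 5.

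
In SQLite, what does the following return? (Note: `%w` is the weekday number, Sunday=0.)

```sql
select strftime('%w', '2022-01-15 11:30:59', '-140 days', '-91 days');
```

6

First apply '-140 days', '-91 days': 2022-01-15 11:30:59 → 2021-05-29 11:30:59.
2021-05-29 is a Saturday; with Sunday=0 that is 6.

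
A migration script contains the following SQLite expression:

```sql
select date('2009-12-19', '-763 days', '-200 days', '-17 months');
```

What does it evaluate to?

Applying '-763 days' to 2009-12-19: counting 763 days back gives 2007-11-17.
Applying '-200 days' to 2007-11-17: counting 200 days back gives 2007-05-01.
Adding -17 months to 2007-05-01 gives 2005-12-01.

2005-12-01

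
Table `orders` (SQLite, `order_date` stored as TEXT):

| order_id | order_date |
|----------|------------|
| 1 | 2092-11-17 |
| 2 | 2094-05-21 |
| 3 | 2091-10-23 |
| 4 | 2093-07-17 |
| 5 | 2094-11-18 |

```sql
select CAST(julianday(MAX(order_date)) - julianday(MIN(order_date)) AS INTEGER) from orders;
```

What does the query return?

MIN = 2091-10-23, MAX = 2094-11-18.
8 days remain in October 2091 after the 23rd (31 − 23).
Full months from November 2091 through October 2094 contribute their day counts.
Then 18 days into November 2094.
Total: 8 + 30 + 31 + 31 + 29 + 31 + 30 + 31 + 30 + 31 + 31 + 30 + 31 + 30 + 31 + 31 + 28 + 31 + 30 + 31 + 30 + 31 + 31 + 30 + 31 + 30 + 31 + 31 + 28 + 31 + 30 + 31 + 30 + 31 + 31 + 30 + 31 + 18 = 1122.

1122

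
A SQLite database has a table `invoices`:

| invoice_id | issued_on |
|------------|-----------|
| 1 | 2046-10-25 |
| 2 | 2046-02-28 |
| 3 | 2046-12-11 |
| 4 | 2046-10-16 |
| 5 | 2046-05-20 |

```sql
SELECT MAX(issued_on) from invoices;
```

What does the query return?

2046-12-11

MAX over {2046-02-28, 2046-05-20, 2046-10-16, 2046-10-25, 2046-12-11}.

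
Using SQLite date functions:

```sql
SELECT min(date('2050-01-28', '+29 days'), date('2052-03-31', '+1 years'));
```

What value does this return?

2050-02-26

date('2050-01-28', '+29 days') → 2050-02-26.
date('2052-03-31', '+1 years') → 2053-03-31.
Earlier of the two is 2050-02-26.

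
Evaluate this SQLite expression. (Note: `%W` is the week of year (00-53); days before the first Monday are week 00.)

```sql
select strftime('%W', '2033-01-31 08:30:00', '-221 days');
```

25

First apply '-221 days': 2033-01-31 08:30:00 → 2032-06-24 08:30:00.
2032-06-24 is a Thursday. SQLite's %W counts Mondays since the year started; the result is 25.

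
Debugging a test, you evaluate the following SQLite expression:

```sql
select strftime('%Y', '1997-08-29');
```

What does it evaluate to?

1997

`%Y` extracts the 4-digit year: 1997.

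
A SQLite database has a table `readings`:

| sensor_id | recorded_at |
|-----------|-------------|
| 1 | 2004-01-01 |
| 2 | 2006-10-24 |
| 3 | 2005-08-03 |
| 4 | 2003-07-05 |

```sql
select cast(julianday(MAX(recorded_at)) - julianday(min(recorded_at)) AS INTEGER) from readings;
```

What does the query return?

1207

MIN = 2003-07-05, MAX = 2006-10-24.
26 days remain in July 2003 after the 5th (31 − 5).
Full months from August 2003 through September 2006 contribute their day counts.
Then 24 days into October 2006.
Total: 26 + 31 + 30 + 31 + 30 + 31 + 31 + 29 + 31 + 30 + 31 + 30 + 31 + 31 + 30 + 31 + 30 + 31 + 31 + 28 + 31 + 30 + 31 + 30 + 31 + 31 + 30 + 31 + 30 + 31 + 31 + 28 + 31 + 30 + 31 + 30 + 31 + 31 + 30 + 24 = 1207.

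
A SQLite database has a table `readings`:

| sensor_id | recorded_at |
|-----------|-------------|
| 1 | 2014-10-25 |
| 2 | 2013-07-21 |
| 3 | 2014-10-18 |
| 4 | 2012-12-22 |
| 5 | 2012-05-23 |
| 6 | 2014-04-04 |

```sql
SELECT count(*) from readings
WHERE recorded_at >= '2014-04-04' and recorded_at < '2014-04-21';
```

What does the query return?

1

Rows in [2014-04-04, 2014-04-21): 2014-04-04 → 1 row.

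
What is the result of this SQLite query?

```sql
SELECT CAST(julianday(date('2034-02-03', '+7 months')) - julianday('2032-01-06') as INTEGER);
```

Adding +7 months to 2034-02-03 gives 2034-09-03.
25 days remain in January 2032 after the 6th (31 − 6).
Full months from February 2032 through August 2034 contribute their day counts.
Then 3 days into September 2034.
Total: 25 + 29 + 31 + 30 + 31 + 30 + 31 + 31 + 30 + 31 + 30 + 31 + 31 + 28 + 31 + 30 + 31 + 30 + 31 + 31 + 30 + 31 + 30 + 31 + 31 + 28 + 31 + 30 + 31 + 30 + 31 + 31 + 3 = 971.

971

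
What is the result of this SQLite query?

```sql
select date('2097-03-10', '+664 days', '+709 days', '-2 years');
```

2098-12-13

Applying '+664 days' to 2097-03-10: counting 664 days forward gives 2099-01-03.
Applying '+709 days' to 2099-01-03: counting 709 days forward gives 2100-12-13.
Adding -2 years to 2100-12-13 gives 2098-12-13.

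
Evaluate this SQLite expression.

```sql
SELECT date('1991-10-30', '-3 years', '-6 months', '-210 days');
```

1987-10-03

Adding -3 years to 1991-10-30 gives 1988-10-30.
Adding -6 months to 1988-10-30 gives 1988-04-30.
Applying '-210 days' to 1988-04-30: counting 210 days back gives 1987-10-03.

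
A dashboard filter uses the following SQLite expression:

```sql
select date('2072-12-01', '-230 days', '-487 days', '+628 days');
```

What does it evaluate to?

2072-09-03

Applying '-230 days' to 2072-12-01: counting 230 days back gives 2072-04-15.
Applying '-487 days' to 2072-04-15: counting 487 days back gives 2070-12-15.
Applying '+628 days' to 2070-12-15: counting 628 days forward gives 2072-09-03.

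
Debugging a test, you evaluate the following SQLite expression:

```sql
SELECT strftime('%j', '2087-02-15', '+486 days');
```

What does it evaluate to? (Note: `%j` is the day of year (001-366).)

167

First apply '+486 days': 2087-02-15 → 2088-06-15.
Day-of-year for 2088-06-15: days since 2088-01-01 inclusive = 167, zero-padded to 167.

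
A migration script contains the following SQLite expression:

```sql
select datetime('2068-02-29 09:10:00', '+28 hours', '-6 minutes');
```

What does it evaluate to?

+28 hours from 2068-02-29 09:10:00 is 2068-03-01 13:10:00 (crosses midnight).
-6 minutes from 2068-03-01 13:10:00 is 2068-03-01 13:04:00.

2068-03-01 13:04:00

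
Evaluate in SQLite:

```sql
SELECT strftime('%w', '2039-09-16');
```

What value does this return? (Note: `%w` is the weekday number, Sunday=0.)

2039-09-16 is a Friday; with Sunday=0 that is 5.

5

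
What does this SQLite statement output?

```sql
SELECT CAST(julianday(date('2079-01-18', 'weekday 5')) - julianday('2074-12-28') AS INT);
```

1484

`weekday 5` advances to the next Friday; 2079-01-18 is a Wednesday, so it moves forward to 2079-01-20.
3 days remain in December 2074 after the 28th (31 − 28).
Full months from January 2075 through December 2078 contribute their day counts.
Then 20 days into January 2079.
Total: 3 + 31 + 28 + 31 + 30 + 31 + 30 + 31 + 31 + 30 + 31 + 30 + 31 + 31 + 29 + 31 + 30 + 31 + 30 + 31 + 31 + 30 + 31 + 30 + 31 + 31 + 28 + 31 + 30 + 31 + 30 + 31 + 31 + 30 + 31 + 30 + 31 + 31 + 28 + 31 + 30 + 31 + 30 + 31 + 31 + 30 + 31 + 30 + 31 + 20 = 1484.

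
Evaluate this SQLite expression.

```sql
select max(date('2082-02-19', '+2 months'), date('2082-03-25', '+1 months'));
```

2082-04-25

date('2082-02-19', '+2 months') → 2082-04-19.
date('2082-03-25', '+1 months') → 2082-04-25.
Later of the two is 2082-04-25.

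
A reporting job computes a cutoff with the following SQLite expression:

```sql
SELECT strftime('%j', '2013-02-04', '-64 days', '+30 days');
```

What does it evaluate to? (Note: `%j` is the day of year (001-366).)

First apply '-64 days', '+30 days': 2013-02-04 → 2013-01-01.
Day-of-year for 2013-01-01: days since 2013-01-01 inclusive = 1, zero-padded to 001.

001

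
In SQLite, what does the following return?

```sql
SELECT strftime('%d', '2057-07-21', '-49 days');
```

First apply '-49 days': 2057-07-21 → 2057-06-02.
`%d` extracts the 2-digit day of month: 02.

02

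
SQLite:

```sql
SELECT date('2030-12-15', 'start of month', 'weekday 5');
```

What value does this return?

2030-12-06

`start of month` rewinds 2030-12-15 to 2030-12-01.
`weekday 5` advances to the next Friday; 2030-12-01 is a Sunday, so it moves forward to 2030-12-06.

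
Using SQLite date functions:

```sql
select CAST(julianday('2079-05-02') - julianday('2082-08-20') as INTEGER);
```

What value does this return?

-1206

29 days remain in May 2079 after the 2nd (31 − 2).
Full months from June 2079 through July 2082 contribute their day counts.
Then 20 days into August 2082.
Total: 29 + 30 + 31 + 31 + 30 + 31 + 30 + 31 + 31 + 29 + 31 + 30 + 31 + 30 + 31 + 31 + 30 + 31 + 30 + 31 + 31 + 28 + 31 + 30 + 31 + 30 + 31 + 31 + 30 + 31 + 30 + 31 + 31 + 28 + 31 + 30 + 31 + 30 + 31 + 20 = 1206.
The subtraction is earlier − later, so the result is −1206 → -1206.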